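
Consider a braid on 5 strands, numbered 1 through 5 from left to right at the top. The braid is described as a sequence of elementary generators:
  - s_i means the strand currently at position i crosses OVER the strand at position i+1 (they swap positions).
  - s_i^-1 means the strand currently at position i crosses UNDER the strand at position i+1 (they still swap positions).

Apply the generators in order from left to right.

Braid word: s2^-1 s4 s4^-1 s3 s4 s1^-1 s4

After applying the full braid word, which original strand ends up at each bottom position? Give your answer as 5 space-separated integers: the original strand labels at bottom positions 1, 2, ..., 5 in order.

Gen 1 (s2^-1): strand 2 crosses under strand 3. Perm now: [1 3 2 4 5]
Gen 2 (s4): strand 4 crosses over strand 5. Perm now: [1 3 2 5 4]
Gen 3 (s4^-1): strand 5 crosses under strand 4. Perm now: [1 3 2 4 5]
Gen 4 (s3): strand 2 crosses over strand 4. Perm now: [1 3 4 2 5]
Gen 5 (s4): strand 2 crosses over strand 5. Perm now: [1 3 4 5 2]
Gen 6 (s1^-1): strand 1 crosses under strand 3. Perm now: [3 1 4 5 2]
Gen 7 (s4): strand 5 crosses over strand 2. Perm now: [3 1 4 2 5]

Answer: 3 1 4 2 5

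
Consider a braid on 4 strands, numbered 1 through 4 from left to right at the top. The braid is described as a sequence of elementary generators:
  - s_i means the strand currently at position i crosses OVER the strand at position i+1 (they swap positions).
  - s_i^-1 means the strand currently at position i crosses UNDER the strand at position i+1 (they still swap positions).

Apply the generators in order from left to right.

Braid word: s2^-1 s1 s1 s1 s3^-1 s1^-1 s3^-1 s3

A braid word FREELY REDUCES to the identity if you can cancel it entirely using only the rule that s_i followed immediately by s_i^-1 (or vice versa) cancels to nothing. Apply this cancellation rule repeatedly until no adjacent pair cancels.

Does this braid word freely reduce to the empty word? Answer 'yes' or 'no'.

Answer: no

Derivation:
Gen 1 (s2^-1): push. Stack: [s2^-1]
Gen 2 (s1): push. Stack: [s2^-1 s1]
Gen 3 (s1): push. Stack: [s2^-1 s1 s1]
Gen 4 (s1): push. Stack: [s2^-1 s1 s1 s1]
Gen 5 (s3^-1): push. Stack: [s2^-1 s1 s1 s1 s3^-1]
Gen 6 (s1^-1): push. Stack: [s2^-1 s1 s1 s1 s3^-1 s1^-1]
Gen 7 (s3^-1): push. Stack: [s2^-1 s1 s1 s1 s3^-1 s1^-1 s3^-1]
Gen 8 (s3): cancels prior s3^-1. Stack: [s2^-1 s1 s1 s1 s3^-1 s1^-1]
Reduced word: s2^-1 s1 s1 s1 s3^-1 s1^-1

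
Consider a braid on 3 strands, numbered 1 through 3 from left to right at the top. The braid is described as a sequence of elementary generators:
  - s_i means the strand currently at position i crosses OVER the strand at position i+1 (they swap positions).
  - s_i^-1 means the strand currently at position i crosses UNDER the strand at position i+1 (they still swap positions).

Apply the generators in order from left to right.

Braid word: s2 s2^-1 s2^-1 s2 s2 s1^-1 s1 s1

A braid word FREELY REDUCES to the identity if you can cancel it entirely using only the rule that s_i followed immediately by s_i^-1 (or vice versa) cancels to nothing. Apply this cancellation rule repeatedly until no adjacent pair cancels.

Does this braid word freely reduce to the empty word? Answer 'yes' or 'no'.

Gen 1 (s2): push. Stack: [s2]
Gen 2 (s2^-1): cancels prior s2. Stack: []
Gen 3 (s2^-1): push. Stack: [s2^-1]
Gen 4 (s2): cancels prior s2^-1. Stack: []
Gen 5 (s2): push. Stack: [s2]
Gen 6 (s1^-1): push. Stack: [s2 s1^-1]
Gen 7 (s1): cancels prior s1^-1. Stack: [s2]
Gen 8 (s1): push. Stack: [s2 s1]
Reduced word: s2 s1

Answer: no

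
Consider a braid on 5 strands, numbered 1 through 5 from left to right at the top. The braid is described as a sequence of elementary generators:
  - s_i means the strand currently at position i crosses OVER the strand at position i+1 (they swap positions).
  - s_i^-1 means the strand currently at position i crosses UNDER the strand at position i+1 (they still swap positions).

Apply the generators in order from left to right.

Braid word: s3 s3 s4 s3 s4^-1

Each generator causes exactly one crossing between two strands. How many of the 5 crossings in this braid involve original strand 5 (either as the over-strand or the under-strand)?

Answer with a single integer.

Gen 1: crossing 3x4. Involves strand 5? no. Count so far: 0
Gen 2: crossing 4x3. Involves strand 5? no. Count so far: 0
Gen 3: crossing 4x5. Involves strand 5? yes. Count so far: 1
Gen 4: crossing 3x5. Involves strand 5? yes. Count so far: 2
Gen 5: crossing 3x4. Involves strand 5? no. Count so far: 2

Answer: 2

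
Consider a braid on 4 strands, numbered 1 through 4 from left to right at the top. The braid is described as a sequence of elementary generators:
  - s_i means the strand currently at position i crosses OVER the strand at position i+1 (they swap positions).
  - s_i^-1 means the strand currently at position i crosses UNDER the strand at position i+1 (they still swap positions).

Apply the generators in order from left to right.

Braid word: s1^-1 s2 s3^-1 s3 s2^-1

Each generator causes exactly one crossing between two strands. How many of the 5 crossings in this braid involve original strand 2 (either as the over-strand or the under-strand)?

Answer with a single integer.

Answer: 1

Derivation:
Gen 1: crossing 1x2. Involves strand 2? yes. Count so far: 1
Gen 2: crossing 1x3. Involves strand 2? no. Count so far: 1
Gen 3: crossing 1x4. Involves strand 2? no. Count so far: 1
Gen 4: crossing 4x1. Involves strand 2? no. Count so far: 1
Gen 5: crossing 3x1. Involves strand 2? no. Count so far: 1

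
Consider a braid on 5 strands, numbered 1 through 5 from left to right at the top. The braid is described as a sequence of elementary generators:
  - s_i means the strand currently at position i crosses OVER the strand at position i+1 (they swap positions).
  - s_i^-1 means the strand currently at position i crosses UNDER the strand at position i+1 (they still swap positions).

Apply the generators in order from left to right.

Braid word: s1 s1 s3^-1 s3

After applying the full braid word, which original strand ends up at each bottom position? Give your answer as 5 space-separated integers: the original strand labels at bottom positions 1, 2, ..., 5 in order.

Gen 1 (s1): strand 1 crosses over strand 2. Perm now: [2 1 3 4 5]
Gen 2 (s1): strand 2 crosses over strand 1. Perm now: [1 2 3 4 5]
Gen 3 (s3^-1): strand 3 crosses under strand 4. Perm now: [1 2 4 3 5]
Gen 4 (s3): strand 4 crosses over strand 3. Perm now: [1 2 3 4 5]

Answer: 1 2 3 4 5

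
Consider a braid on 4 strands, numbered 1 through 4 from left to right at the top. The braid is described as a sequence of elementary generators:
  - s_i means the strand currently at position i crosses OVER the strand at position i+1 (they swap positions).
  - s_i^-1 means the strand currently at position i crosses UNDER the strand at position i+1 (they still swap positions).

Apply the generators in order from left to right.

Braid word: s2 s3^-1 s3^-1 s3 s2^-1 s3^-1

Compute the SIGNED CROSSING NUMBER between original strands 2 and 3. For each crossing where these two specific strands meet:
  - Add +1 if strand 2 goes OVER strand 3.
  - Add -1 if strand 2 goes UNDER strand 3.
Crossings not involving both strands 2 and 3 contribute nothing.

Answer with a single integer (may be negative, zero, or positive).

Gen 1: 2 over 3. Both 2&3? yes. Contrib: +1. Sum: 1
Gen 2: crossing 2x4. Both 2&3? no. Sum: 1
Gen 3: crossing 4x2. Both 2&3? no. Sum: 1
Gen 4: crossing 2x4. Both 2&3? no. Sum: 1
Gen 5: crossing 3x4. Both 2&3? no. Sum: 1
Gen 6: 3 under 2. Both 2&3? yes. Contrib: +1. Sum: 2

Answer: 2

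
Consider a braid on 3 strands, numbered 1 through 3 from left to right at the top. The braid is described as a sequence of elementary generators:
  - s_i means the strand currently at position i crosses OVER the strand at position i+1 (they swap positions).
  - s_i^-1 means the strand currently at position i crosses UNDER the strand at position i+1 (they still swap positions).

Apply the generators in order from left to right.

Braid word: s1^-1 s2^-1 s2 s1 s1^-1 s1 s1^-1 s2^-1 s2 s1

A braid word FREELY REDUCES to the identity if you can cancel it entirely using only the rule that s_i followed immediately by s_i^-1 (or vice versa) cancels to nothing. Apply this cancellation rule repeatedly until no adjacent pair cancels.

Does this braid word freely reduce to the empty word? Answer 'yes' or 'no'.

Answer: yes

Derivation:
Gen 1 (s1^-1): push. Stack: [s1^-1]
Gen 2 (s2^-1): push. Stack: [s1^-1 s2^-1]
Gen 3 (s2): cancels prior s2^-1. Stack: [s1^-1]
Gen 4 (s1): cancels prior s1^-1. Stack: []
Gen 5 (s1^-1): push. Stack: [s1^-1]
Gen 6 (s1): cancels prior s1^-1. Stack: []
Gen 7 (s1^-1): push. Stack: [s1^-1]
Gen 8 (s2^-1): push. Stack: [s1^-1 s2^-1]
Gen 9 (s2): cancels prior s2^-1. Stack: [s1^-1]
Gen 10 (s1): cancels prior s1^-1. Stack: []
Reduced word: (empty)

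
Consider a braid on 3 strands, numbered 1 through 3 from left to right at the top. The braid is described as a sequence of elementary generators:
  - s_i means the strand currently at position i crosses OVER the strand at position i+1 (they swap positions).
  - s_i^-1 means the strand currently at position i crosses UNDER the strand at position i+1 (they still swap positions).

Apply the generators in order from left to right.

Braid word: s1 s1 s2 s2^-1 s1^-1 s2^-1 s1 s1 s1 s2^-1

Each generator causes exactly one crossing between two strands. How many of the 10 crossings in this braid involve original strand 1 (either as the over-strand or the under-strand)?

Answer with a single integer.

Answer: 5

Derivation:
Gen 1: crossing 1x2. Involves strand 1? yes. Count so far: 1
Gen 2: crossing 2x1. Involves strand 1? yes. Count so far: 2
Gen 3: crossing 2x3. Involves strand 1? no. Count so far: 2
Gen 4: crossing 3x2. Involves strand 1? no. Count so far: 2
Gen 5: crossing 1x2. Involves strand 1? yes. Count so far: 3
Gen 6: crossing 1x3. Involves strand 1? yes. Count so far: 4
Gen 7: crossing 2x3. Involves strand 1? no. Count so far: 4
Gen 8: crossing 3x2. Involves strand 1? no. Count so far: 4
Gen 9: crossing 2x3. Involves strand 1? no. Count so far: 4
Gen 10: crossing 2x1. Involves strand 1? yes. Count so far: 5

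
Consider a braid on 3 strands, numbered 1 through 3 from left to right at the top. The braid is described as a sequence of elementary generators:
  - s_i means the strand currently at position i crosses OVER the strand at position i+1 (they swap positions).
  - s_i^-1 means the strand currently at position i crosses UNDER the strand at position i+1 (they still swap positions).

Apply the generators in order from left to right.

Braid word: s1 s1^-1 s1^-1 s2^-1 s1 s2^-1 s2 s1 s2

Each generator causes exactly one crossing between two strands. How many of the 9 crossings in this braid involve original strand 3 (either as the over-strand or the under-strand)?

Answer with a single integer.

Gen 1: crossing 1x2. Involves strand 3? no. Count so far: 0
Gen 2: crossing 2x1. Involves strand 3? no. Count so far: 0
Gen 3: crossing 1x2. Involves strand 3? no. Count so far: 0
Gen 4: crossing 1x3. Involves strand 3? yes. Count so far: 1
Gen 5: crossing 2x3. Involves strand 3? yes. Count so far: 2
Gen 6: crossing 2x1. Involves strand 3? no. Count so far: 2
Gen 7: crossing 1x2. Involves strand 3? no. Count so far: 2
Gen 8: crossing 3x2. Involves strand 3? yes. Count so far: 3
Gen 9: crossing 3x1. Involves strand 3? yes. Count so far: 4

Answer: 4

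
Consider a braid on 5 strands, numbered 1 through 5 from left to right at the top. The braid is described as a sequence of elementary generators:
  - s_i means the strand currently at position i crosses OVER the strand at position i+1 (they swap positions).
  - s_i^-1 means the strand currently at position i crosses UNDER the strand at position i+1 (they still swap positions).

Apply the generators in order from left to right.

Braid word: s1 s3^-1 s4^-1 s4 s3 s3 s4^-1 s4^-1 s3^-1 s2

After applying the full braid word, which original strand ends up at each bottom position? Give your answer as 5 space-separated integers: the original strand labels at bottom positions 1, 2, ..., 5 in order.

Gen 1 (s1): strand 1 crosses over strand 2. Perm now: [2 1 3 4 5]
Gen 2 (s3^-1): strand 3 crosses under strand 4. Perm now: [2 1 4 3 5]
Gen 3 (s4^-1): strand 3 crosses under strand 5. Perm now: [2 1 4 5 3]
Gen 4 (s4): strand 5 crosses over strand 3. Perm now: [2 1 4 3 5]
Gen 5 (s3): strand 4 crosses over strand 3. Perm now: [2 1 3 4 5]
Gen 6 (s3): strand 3 crosses over strand 4. Perm now: [2 1 4 3 5]
Gen 7 (s4^-1): strand 3 crosses under strand 5. Perm now: [2 1 4 5 3]
Gen 8 (s4^-1): strand 5 crosses under strand 3. Perm now: [2 1 4 3 5]
Gen 9 (s3^-1): strand 4 crosses under strand 3. Perm now: [2 1 3 4 5]
Gen 10 (s2): strand 1 crosses over strand 3. Perm now: [2 3 1 4 5]

Answer: 2 3 1 4 5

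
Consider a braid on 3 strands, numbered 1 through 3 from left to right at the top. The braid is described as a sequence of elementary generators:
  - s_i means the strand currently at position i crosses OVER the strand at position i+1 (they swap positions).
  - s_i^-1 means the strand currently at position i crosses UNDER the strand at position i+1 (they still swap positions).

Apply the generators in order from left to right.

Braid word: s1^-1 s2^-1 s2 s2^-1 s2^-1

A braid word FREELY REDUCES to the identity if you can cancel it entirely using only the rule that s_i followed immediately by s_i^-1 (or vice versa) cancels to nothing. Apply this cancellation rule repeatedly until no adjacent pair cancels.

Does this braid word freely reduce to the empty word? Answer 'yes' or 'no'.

Answer: no

Derivation:
Gen 1 (s1^-1): push. Stack: [s1^-1]
Gen 2 (s2^-1): push. Stack: [s1^-1 s2^-1]
Gen 3 (s2): cancels prior s2^-1. Stack: [s1^-1]
Gen 4 (s2^-1): push. Stack: [s1^-1 s2^-1]
Gen 5 (s2^-1): push. Stack: [s1^-1 s2^-1 s2^-1]
Reduced word: s1^-1 s2^-1 s2^-1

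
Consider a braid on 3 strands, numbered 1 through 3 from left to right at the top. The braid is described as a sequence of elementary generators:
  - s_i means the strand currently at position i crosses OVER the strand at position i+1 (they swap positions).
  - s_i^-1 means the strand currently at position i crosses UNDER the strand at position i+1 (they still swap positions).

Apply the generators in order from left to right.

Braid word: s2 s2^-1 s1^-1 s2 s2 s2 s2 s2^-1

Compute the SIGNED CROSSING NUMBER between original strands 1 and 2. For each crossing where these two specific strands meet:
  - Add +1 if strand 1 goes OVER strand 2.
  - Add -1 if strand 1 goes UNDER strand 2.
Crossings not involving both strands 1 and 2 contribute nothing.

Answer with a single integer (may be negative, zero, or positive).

Answer: -1

Derivation:
Gen 1: crossing 2x3. Both 1&2? no. Sum: 0
Gen 2: crossing 3x2. Both 1&2? no. Sum: 0
Gen 3: 1 under 2. Both 1&2? yes. Contrib: -1. Sum: -1
Gen 4: crossing 1x3. Both 1&2? no. Sum: -1
Gen 5: crossing 3x1. Both 1&2? no. Sum: -1
Gen 6: crossing 1x3. Both 1&2? no. Sum: -1
Gen 7: crossing 3x1. Both 1&2? no. Sum: -1
Gen 8: crossing 1x3. Both 1&2? no. Sum: -1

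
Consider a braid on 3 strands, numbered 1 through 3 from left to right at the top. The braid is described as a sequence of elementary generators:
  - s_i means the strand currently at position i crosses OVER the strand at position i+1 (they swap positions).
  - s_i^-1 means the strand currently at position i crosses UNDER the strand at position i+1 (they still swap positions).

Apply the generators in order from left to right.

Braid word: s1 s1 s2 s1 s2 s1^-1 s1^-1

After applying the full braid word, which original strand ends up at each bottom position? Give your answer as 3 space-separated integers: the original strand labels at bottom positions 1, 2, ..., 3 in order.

Gen 1 (s1): strand 1 crosses over strand 2. Perm now: [2 1 3]
Gen 2 (s1): strand 2 crosses over strand 1. Perm now: [1 2 3]
Gen 3 (s2): strand 2 crosses over strand 3. Perm now: [1 3 2]
Gen 4 (s1): strand 1 crosses over strand 3. Perm now: [3 1 2]
Gen 5 (s2): strand 1 crosses over strand 2. Perm now: [3 2 1]
Gen 6 (s1^-1): strand 3 crosses under strand 2. Perm now: [2 3 1]
Gen 7 (s1^-1): strand 2 crosses under strand 3. Perm now: [3 2 1]

Answer: 3 2 1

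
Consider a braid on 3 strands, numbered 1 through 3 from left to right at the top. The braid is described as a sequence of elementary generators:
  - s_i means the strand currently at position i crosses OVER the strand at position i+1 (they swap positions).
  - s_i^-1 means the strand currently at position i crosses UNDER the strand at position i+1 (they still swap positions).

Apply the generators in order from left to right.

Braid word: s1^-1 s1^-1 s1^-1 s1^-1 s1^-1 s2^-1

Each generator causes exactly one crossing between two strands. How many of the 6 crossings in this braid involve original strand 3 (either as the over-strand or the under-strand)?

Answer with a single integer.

Gen 1: crossing 1x2. Involves strand 3? no. Count so far: 0
Gen 2: crossing 2x1. Involves strand 3? no. Count so far: 0
Gen 3: crossing 1x2. Involves strand 3? no. Count so far: 0
Gen 4: crossing 2x1. Involves strand 3? no. Count so far: 0
Gen 5: crossing 1x2. Involves strand 3? no. Count so far: 0
Gen 6: crossing 1x3. Involves strand 3? yes. Count so far: 1

Answer: 1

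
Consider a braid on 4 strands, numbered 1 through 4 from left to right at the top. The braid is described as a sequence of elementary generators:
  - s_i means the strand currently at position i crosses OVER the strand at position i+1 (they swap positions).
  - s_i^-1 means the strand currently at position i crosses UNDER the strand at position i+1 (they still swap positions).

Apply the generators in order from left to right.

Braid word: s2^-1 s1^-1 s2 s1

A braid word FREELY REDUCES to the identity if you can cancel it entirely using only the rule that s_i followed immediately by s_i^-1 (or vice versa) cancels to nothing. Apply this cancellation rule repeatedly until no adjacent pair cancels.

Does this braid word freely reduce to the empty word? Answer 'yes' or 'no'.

Gen 1 (s2^-1): push. Stack: [s2^-1]
Gen 2 (s1^-1): push. Stack: [s2^-1 s1^-1]
Gen 3 (s2): push. Stack: [s2^-1 s1^-1 s2]
Gen 4 (s1): push. Stack: [s2^-1 s1^-1 s2 s1]
Reduced word: s2^-1 s1^-1 s2 s1

Answer: no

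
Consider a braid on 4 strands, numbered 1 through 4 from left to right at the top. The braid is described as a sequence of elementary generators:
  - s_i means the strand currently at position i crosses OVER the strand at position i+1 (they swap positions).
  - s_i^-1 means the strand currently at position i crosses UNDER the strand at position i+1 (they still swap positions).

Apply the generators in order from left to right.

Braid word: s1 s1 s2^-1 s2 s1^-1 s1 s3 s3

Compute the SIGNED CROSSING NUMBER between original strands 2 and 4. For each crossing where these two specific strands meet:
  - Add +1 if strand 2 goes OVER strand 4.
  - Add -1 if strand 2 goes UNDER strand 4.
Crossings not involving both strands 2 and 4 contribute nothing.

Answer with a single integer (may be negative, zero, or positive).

Gen 1: crossing 1x2. Both 2&4? no. Sum: 0
Gen 2: crossing 2x1. Both 2&4? no. Sum: 0
Gen 3: crossing 2x3. Both 2&4? no. Sum: 0
Gen 4: crossing 3x2. Both 2&4? no. Sum: 0
Gen 5: crossing 1x2. Both 2&4? no. Sum: 0
Gen 6: crossing 2x1. Both 2&4? no. Sum: 0
Gen 7: crossing 3x4. Both 2&4? no. Sum: 0
Gen 8: crossing 4x3. Both 2&4? no. Sum: 0

Answer: 0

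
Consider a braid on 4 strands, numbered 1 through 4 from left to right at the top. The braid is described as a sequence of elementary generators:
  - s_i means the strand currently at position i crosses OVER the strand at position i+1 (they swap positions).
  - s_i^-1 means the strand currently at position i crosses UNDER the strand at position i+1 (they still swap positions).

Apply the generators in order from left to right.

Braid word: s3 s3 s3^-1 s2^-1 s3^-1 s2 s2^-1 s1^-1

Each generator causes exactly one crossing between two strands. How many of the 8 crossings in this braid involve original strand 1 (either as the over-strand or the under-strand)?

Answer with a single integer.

Answer: 1

Derivation:
Gen 1: crossing 3x4. Involves strand 1? no. Count so far: 0
Gen 2: crossing 4x3. Involves strand 1? no. Count so far: 0
Gen 3: crossing 3x4. Involves strand 1? no. Count so far: 0
Gen 4: crossing 2x4. Involves strand 1? no. Count so far: 0
Gen 5: crossing 2x3. Involves strand 1? no. Count so far: 0
Gen 6: crossing 4x3. Involves strand 1? no. Count so far: 0
Gen 7: crossing 3x4. Involves strand 1? no. Count so far: 0
Gen 8: crossing 1x4. Involves strand 1? yes. Count so far: 1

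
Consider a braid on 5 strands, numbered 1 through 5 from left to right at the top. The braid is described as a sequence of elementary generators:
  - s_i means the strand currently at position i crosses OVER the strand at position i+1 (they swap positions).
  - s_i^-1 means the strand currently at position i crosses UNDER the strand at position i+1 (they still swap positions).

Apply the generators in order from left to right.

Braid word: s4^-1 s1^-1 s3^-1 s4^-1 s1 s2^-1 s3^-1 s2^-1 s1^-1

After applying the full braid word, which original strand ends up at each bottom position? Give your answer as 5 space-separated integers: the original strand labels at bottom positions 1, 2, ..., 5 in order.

Gen 1 (s4^-1): strand 4 crosses under strand 5. Perm now: [1 2 3 5 4]
Gen 2 (s1^-1): strand 1 crosses under strand 2. Perm now: [2 1 3 5 4]
Gen 3 (s3^-1): strand 3 crosses under strand 5. Perm now: [2 1 5 3 4]
Gen 4 (s4^-1): strand 3 crosses under strand 4. Perm now: [2 1 5 4 3]
Gen 5 (s1): strand 2 crosses over strand 1. Perm now: [1 2 5 4 3]
Gen 6 (s2^-1): strand 2 crosses under strand 5. Perm now: [1 5 2 4 3]
Gen 7 (s3^-1): strand 2 crosses under strand 4. Perm now: [1 5 4 2 3]
Gen 8 (s2^-1): strand 5 crosses under strand 4. Perm now: [1 4 5 2 3]
Gen 9 (s1^-1): strand 1 crosses under strand 4. Perm now: [4 1 5 2 3]

Answer: 4 1 5 2 3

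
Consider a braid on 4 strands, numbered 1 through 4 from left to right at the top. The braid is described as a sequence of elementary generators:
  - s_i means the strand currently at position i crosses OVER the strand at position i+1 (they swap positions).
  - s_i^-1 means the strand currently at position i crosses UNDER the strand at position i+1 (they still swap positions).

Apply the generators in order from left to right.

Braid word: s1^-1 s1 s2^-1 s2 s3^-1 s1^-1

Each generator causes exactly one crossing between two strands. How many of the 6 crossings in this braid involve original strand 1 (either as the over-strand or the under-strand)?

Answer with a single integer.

Gen 1: crossing 1x2. Involves strand 1? yes. Count so far: 1
Gen 2: crossing 2x1. Involves strand 1? yes. Count so far: 2
Gen 3: crossing 2x3. Involves strand 1? no. Count so far: 2
Gen 4: crossing 3x2. Involves strand 1? no. Count so far: 2
Gen 5: crossing 3x4. Involves strand 1? no. Count so far: 2
Gen 6: crossing 1x2. Involves strand 1? yes. Count so far: 3

Answer: 3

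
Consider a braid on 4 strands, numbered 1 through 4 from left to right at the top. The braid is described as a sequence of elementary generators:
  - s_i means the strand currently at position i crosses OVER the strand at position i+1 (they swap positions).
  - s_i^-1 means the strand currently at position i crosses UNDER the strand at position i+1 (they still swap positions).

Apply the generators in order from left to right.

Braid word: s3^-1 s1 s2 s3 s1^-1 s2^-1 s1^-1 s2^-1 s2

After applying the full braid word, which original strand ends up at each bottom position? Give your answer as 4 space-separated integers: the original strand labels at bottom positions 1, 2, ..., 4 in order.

Answer: 3 4 2 1

Derivation:
Gen 1 (s3^-1): strand 3 crosses under strand 4. Perm now: [1 2 4 3]
Gen 2 (s1): strand 1 crosses over strand 2. Perm now: [2 1 4 3]
Gen 3 (s2): strand 1 crosses over strand 4. Perm now: [2 4 1 3]
Gen 4 (s3): strand 1 crosses over strand 3. Perm now: [2 4 3 1]
Gen 5 (s1^-1): strand 2 crosses under strand 4. Perm now: [4 2 3 1]
Gen 6 (s2^-1): strand 2 crosses under strand 3. Perm now: [4 3 2 1]
Gen 7 (s1^-1): strand 4 crosses under strand 3. Perm now: [3 4 2 1]
Gen 8 (s2^-1): strand 4 crosses under strand 2. Perm now: [3 2 4 1]
Gen 9 (s2): strand 2 crosses over strand 4. Perm now: [3 4 2 1]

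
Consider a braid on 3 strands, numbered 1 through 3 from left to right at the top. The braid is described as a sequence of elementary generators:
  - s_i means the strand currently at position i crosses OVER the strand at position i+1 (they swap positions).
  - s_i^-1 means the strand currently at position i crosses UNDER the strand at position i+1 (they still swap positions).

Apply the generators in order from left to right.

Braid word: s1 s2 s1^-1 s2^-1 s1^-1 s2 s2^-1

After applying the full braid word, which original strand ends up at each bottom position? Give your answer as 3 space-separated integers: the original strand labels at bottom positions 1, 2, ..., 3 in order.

Answer: 1 3 2

Derivation:
Gen 1 (s1): strand 1 crosses over strand 2. Perm now: [2 1 3]
Gen 2 (s2): strand 1 crosses over strand 3. Perm now: [2 3 1]
Gen 3 (s1^-1): strand 2 crosses under strand 3. Perm now: [3 2 1]
Gen 4 (s2^-1): strand 2 crosses under strand 1. Perm now: [3 1 2]
Gen 5 (s1^-1): strand 3 crosses under strand 1. Perm now: [1 3 2]
Gen 6 (s2): strand 3 crosses over strand 2. Perm now: [1 2 3]
Gen 7 (s2^-1): strand 2 crosses under strand 3. Perm now: [1 3 2]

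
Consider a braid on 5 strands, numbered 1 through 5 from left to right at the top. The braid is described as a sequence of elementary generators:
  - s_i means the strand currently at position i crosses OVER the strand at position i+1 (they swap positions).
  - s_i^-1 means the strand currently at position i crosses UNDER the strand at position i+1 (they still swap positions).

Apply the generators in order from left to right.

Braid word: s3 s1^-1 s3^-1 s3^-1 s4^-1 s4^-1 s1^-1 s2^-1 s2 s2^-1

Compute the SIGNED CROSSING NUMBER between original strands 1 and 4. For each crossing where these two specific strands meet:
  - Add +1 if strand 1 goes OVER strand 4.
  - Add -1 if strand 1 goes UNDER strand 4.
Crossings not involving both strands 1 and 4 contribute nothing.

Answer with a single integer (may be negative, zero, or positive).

Answer: 0

Derivation:
Gen 1: crossing 3x4. Both 1&4? no. Sum: 0
Gen 2: crossing 1x2. Both 1&4? no. Sum: 0
Gen 3: crossing 4x3. Both 1&4? no. Sum: 0
Gen 4: crossing 3x4. Both 1&4? no. Sum: 0
Gen 5: crossing 3x5. Both 1&4? no. Sum: 0
Gen 6: crossing 5x3. Both 1&4? no. Sum: 0
Gen 7: crossing 2x1. Both 1&4? no. Sum: 0
Gen 8: crossing 2x4. Both 1&4? no. Sum: 0
Gen 9: crossing 4x2. Both 1&4? no. Sum: 0
Gen 10: crossing 2x4. Both 1&4? no. Sum: 0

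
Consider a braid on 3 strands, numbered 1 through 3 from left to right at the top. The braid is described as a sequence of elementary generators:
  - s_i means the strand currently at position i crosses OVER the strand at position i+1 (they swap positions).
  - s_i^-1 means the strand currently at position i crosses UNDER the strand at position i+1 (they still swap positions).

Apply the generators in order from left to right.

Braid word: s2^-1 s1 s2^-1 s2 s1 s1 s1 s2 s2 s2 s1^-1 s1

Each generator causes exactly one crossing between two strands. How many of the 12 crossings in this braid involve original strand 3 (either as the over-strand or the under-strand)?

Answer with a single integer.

Answer: 8

Derivation:
Gen 1: crossing 2x3. Involves strand 3? yes. Count so far: 1
Gen 2: crossing 1x3. Involves strand 3? yes. Count so far: 2
Gen 3: crossing 1x2. Involves strand 3? no. Count so far: 2
Gen 4: crossing 2x1. Involves strand 3? no. Count so far: 2
Gen 5: crossing 3x1. Involves strand 3? yes. Count so far: 3
Gen 6: crossing 1x3. Involves strand 3? yes. Count so far: 4
Gen 7: crossing 3x1. Involves strand 3? yes. Count so far: 5
Gen 8: crossing 3x2. Involves strand 3? yes. Count so far: 6
Gen 9: crossing 2x3. Involves strand 3? yes. Count so far: 7
Gen 10: crossing 3x2. Involves strand 3? yes. Count so far: 8
Gen 11: crossing 1x2. Involves strand 3? no. Count so far: 8
Gen 12: crossing 2x1. Involves strand 3? no. Count so far: 8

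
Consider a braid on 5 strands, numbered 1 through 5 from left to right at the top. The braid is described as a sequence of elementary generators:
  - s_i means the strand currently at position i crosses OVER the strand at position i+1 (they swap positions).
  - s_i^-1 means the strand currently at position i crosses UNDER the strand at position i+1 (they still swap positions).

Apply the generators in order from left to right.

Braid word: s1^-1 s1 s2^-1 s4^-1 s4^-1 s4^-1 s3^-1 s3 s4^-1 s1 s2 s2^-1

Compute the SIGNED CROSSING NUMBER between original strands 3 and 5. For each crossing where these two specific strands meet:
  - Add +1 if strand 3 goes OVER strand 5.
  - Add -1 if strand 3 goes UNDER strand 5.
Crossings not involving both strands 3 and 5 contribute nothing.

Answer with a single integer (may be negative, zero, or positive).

Answer: 0

Derivation:
Gen 1: crossing 1x2. Both 3&5? no. Sum: 0
Gen 2: crossing 2x1. Both 3&5? no. Sum: 0
Gen 3: crossing 2x3. Both 3&5? no. Sum: 0
Gen 4: crossing 4x5. Both 3&5? no. Sum: 0
Gen 5: crossing 5x4. Both 3&5? no. Sum: 0
Gen 6: crossing 4x5. Both 3&5? no. Sum: 0
Gen 7: crossing 2x5. Both 3&5? no. Sum: 0
Gen 8: crossing 5x2. Both 3&5? no. Sum: 0
Gen 9: crossing 5x4. Both 3&5? no. Sum: 0
Gen 10: crossing 1x3. Both 3&5? no. Sum: 0
Gen 11: crossing 1x2. Both 3&5? no. Sum: 0
Gen 12: crossing 2x1. Both 3&5? no. Sum: 0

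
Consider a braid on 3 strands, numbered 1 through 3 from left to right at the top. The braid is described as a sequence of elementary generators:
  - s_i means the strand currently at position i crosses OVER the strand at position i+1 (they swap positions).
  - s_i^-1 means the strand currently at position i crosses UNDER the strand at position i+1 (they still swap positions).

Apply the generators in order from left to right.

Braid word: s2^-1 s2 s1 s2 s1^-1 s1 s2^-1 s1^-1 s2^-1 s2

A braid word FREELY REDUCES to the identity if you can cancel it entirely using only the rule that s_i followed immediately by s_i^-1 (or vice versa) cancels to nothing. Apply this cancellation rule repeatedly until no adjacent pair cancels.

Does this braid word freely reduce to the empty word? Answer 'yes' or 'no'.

Gen 1 (s2^-1): push. Stack: [s2^-1]
Gen 2 (s2): cancels prior s2^-1. Stack: []
Gen 3 (s1): push. Stack: [s1]
Gen 4 (s2): push. Stack: [s1 s2]
Gen 5 (s1^-1): push. Stack: [s1 s2 s1^-1]
Gen 6 (s1): cancels prior s1^-1. Stack: [s1 s2]
Gen 7 (s2^-1): cancels prior s2. Stack: [s1]
Gen 8 (s1^-1): cancels prior s1. Stack: []
Gen 9 (s2^-1): push. Stack: [s2^-1]
Gen 10 (s2): cancels prior s2^-1. Stack: []
Reduced word: (empty)

Answer: yes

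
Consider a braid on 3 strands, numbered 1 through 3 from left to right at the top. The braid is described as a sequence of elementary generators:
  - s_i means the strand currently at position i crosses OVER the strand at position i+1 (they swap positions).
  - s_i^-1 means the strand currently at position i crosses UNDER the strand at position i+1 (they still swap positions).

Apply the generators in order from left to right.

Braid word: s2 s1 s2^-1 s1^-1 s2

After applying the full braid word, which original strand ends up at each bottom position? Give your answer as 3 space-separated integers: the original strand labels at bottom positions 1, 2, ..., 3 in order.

Answer: 2 1 3

Derivation:
Gen 1 (s2): strand 2 crosses over strand 3. Perm now: [1 3 2]
Gen 2 (s1): strand 1 crosses over strand 3. Perm now: [3 1 2]
Gen 3 (s2^-1): strand 1 crosses under strand 2. Perm now: [3 2 1]
Gen 4 (s1^-1): strand 3 crosses under strand 2. Perm now: [2 3 1]
Gen 5 (s2): strand 3 crosses over strand 1. Perm now: [2 1 3]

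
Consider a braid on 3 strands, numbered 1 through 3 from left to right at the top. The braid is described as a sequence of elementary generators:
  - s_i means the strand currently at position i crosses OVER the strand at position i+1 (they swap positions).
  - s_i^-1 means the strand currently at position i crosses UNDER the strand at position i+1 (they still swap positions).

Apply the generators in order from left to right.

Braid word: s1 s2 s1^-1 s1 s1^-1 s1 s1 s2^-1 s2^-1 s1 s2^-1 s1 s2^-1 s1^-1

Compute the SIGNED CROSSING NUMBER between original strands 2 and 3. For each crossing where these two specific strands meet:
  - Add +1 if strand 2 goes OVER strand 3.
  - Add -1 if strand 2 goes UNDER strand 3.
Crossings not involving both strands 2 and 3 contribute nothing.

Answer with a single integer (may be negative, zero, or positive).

Gen 1: crossing 1x2. Both 2&3? no. Sum: 0
Gen 2: crossing 1x3. Both 2&3? no. Sum: 0
Gen 3: 2 under 3. Both 2&3? yes. Contrib: -1. Sum: -1
Gen 4: 3 over 2. Both 2&3? yes. Contrib: -1. Sum: -2
Gen 5: 2 under 3. Both 2&3? yes. Contrib: -1. Sum: -3
Gen 6: 3 over 2. Both 2&3? yes. Contrib: -1. Sum: -4
Gen 7: 2 over 3. Both 2&3? yes. Contrib: +1. Sum: -3
Gen 8: crossing 2x1. Both 2&3? no. Sum: -3
Gen 9: crossing 1x2. Both 2&3? no. Sum: -3
Gen 10: 3 over 2. Both 2&3? yes. Contrib: -1. Sum: -4
Gen 11: crossing 3x1. Both 2&3? no. Sum: -4
Gen 12: crossing 2x1. Both 2&3? no. Sum: -4
Gen 13: 2 under 3. Both 2&3? yes. Contrib: -1. Sum: -5
Gen 14: crossing 1x3. Both 2&3? no. Sum: -5

Answer: -5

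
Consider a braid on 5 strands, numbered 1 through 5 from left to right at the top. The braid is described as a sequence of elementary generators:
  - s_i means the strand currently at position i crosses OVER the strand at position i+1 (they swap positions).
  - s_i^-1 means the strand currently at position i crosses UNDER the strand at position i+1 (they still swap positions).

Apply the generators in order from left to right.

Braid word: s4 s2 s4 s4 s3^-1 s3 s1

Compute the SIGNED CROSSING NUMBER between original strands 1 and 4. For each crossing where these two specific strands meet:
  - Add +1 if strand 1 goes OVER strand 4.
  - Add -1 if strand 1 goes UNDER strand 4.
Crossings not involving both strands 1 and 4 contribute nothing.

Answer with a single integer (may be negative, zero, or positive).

Answer: 0

Derivation:
Gen 1: crossing 4x5. Both 1&4? no. Sum: 0
Gen 2: crossing 2x3. Both 1&4? no. Sum: 0
Gen 3: crossing 5x4. Both 1&4? no. Sum: 0
Gen 4: crossing 4x5. Both 1&4? no. Sum: 0
Gen 5: crossing 2x5. Both 1&4? no. Sum: 0
Gen 6: crossing 5x2. Both 1&4? no. Sum: 0
Gen 7: crossing 1x3. Both 1&4? no. Sum: 0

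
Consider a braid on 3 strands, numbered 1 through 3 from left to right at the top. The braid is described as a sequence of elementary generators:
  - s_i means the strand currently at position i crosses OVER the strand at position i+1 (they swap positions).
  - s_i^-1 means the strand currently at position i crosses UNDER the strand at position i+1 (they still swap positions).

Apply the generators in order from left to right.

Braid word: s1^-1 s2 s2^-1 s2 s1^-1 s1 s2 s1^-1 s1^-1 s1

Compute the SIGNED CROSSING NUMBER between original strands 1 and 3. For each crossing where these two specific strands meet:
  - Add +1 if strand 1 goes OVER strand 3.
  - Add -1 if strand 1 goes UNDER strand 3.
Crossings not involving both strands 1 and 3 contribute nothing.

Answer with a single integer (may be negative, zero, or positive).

Gen 1: crossing 1x2. Both 1&3? no. Sum: 0
Gen 2: 1 over 3. Both 1&3? yes. Contrib: +1. Sum: 1
Gen 3: 3 under 1. Both 1&3? yes. Contrib: +1. Sum: 2
Gen 4: 1 over 3. Both 1&3? yes. Contrib: +1. Sum: 3
Gen 5: crossing 2x3. Both 1&3? no. Sum: 3
Gen 6: crossing 3x2. Both 1&3? no. Sum: 3
Gen 7: 3 over 1. Both 1&3? yes. Contrib: -1. Sum: 2
Gen 8: crossing 2x1. Both 1&3? no. Sum: 2
Gen 9: crossing 1x2. Both 1&3? no. Sum: 2
Gen 10: crossing 2x1. Both 1&3? no. Sum: 2

Answer: 2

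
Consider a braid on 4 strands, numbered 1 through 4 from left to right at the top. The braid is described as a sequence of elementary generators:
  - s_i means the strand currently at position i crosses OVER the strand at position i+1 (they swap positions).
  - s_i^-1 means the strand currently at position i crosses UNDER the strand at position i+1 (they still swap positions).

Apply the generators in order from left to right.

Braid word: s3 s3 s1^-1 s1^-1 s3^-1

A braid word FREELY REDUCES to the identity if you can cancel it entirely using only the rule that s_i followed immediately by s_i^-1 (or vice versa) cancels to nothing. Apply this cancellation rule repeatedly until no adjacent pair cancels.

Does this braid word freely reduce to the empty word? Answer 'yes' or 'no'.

Answer: no

Derivation:
Gen 1 (s3): push. Stack: [s3]
Gen 2 (s3): push. Stack: [s3 s3]
Gen 3 (s1^-1): push. Stack: [s3 s3 s1^-1]
Gen 4 (s1^-1): push. Stack: [s3 s3 s1^-1 s1^-1]
Gen 5 (s3^-1): push. Stack: [s3 s3 s1^-1 s1^-1 s3^-1]
Reduced word: s3 s3 s1^-1 s1^-1 s3^-1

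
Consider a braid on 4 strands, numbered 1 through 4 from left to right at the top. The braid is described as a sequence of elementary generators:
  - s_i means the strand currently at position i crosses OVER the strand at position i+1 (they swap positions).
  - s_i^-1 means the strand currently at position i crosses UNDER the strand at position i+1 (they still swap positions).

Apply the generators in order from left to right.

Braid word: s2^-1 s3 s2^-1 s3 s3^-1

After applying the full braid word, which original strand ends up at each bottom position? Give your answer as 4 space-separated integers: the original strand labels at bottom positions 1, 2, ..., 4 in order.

Answer: 1 4 3 2

Derivation:
Gen 1 (s2^-1): strand 2 crosses under strand 3. Perm now: [1 3 2 4]
Gen 2 (s3): strand 2 crosses over strand 4. Perm now: [1 3 4 2]
Gen 3 (s2^-1): strand 3 crosses under strand 4. Perm now: [1 4 3 2]
Gen 4 (s3): strand 3 crosses over strand 2. Perm now: [1 4 2 3]
Gen 5 (s3^-1): strand 2 crosses under strand 3. Perm now: [1 4 3 2]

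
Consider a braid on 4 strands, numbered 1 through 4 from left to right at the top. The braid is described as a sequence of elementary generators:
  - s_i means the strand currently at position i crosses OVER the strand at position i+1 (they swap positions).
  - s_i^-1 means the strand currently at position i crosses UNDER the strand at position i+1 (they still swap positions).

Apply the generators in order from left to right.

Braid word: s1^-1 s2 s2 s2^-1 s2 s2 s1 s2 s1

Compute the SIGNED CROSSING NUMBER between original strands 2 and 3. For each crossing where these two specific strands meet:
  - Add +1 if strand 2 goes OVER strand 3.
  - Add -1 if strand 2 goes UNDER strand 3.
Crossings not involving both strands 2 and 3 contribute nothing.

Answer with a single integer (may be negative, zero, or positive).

Answer: 1

Derivation:
Gen 1: crossing 1x2. Both 2&3? no. Sum: 0
Gen 2: crossing 1x3. Both 2&3? no. Sum: 0
Gen 3: crossing 3x1. Both 2&3? no. Sum: 0
Gen 4: crossing 1x3. Both 2&3? no. Sum: 0
Gen 5: crossing 3x1. Both 2&3? no. Sum: 0
Gen 6: crossing 1x3. Both 2&3? no. Sum: 0
Gen 7: 2 over 3. Both 2&3? yes. Contrib: +1. Sum: 1
Gen 8: crossing 2x1. Both 2&3? no. Sum: 1
Gen 9: crossing 3x1. Both 2&3? no. Sum: 1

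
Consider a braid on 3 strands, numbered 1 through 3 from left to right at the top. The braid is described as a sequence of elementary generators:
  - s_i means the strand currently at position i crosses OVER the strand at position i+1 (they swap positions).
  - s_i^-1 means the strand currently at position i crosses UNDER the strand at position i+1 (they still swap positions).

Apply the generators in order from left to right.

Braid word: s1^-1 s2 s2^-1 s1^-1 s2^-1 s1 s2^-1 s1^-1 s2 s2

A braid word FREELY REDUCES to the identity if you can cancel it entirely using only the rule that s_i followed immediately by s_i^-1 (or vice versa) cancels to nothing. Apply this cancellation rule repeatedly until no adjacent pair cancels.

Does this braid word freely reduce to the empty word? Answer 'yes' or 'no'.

Answer: no

Derivation:
Gen 1 (s1^-1): push. Stack: [s1^-1]
Gen 2 (s2): push. Stack: [s1^-1 s2]
Gen 3 (s2^-1): cancels prior s2. Stack: [s1^-1]
Gen 4 (s1^-1): push. Stack: [s1^-1 s1^-1]
Gen 5 (s2^-1): push. Stack: [s1^-1 s1^-1 s2^-1]
Gen 6 (s1): push. Stack: [s1^-1 s1^-1 s2^-1 s1]
Gen 7 (s2^-1): push. Stack: [s1^-1 s1^-1 s2^-1 s1 s2^-1]
Gen 8 (s1^-1): push. Stack: [s1^-1 s1^-1 s2^-1 s1 s2^-1 s1^-1]
Gen 9 (s2): push. Stack: [s1^-1 s1^-1 s2^-1 s1 s2^-1 s1^-1 s2]
Gen 10 (s2): push. Stack: [s1^-1 s1^-1 s2^-1 s1 s2^-1 s1^-1 s2 s2]
Reduced word: s1^-1 s1^-1 s2^-1 s1 s2^-1 s1^-1 s2 s2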